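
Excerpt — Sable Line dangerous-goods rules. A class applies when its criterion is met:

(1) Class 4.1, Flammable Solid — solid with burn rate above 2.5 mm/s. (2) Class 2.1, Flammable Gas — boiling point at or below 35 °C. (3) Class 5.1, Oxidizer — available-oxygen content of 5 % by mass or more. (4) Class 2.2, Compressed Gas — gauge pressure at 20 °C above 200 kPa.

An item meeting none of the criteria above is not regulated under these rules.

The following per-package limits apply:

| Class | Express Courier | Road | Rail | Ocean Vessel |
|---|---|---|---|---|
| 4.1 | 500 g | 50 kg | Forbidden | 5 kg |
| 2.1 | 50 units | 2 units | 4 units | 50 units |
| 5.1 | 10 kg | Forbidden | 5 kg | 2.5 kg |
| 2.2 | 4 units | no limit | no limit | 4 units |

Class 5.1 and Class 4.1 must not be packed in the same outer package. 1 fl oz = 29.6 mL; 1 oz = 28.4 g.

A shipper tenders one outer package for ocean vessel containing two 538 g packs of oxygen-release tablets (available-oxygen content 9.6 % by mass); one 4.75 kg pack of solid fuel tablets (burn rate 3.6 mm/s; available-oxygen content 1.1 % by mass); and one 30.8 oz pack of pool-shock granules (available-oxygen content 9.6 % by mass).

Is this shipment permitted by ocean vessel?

With available-oxygen content 9.6 % by mass (≥ 5 % by mass), the oxygen-release tablets fall in Class 5.1.
With burn rate 3.6 mm/s (> 2.5 mm/s), the solid fuel tablets fall in Class 4.1.
Pool-shock granules: available-oxygen content 9.6 % by mass ≥ 5 % by mass → Class 5.1 (Oxidizer).
Class 5.1 net quantity: (two 538 g packs = 1.076 kg) + (one 30.8 oz pack = 874.72 g) = 1950.72 g.
1950.72 g ≤ 2.5 kg (ocean vessel limit, Class 5.1) — within limit.
Class 4.1 quantity: 4.75 kg.
4.75 kg is within the ocean vessel limit of 5 kg for Class 4.1.
Class 5.1 and Class 4.1 may not share an outer package.

No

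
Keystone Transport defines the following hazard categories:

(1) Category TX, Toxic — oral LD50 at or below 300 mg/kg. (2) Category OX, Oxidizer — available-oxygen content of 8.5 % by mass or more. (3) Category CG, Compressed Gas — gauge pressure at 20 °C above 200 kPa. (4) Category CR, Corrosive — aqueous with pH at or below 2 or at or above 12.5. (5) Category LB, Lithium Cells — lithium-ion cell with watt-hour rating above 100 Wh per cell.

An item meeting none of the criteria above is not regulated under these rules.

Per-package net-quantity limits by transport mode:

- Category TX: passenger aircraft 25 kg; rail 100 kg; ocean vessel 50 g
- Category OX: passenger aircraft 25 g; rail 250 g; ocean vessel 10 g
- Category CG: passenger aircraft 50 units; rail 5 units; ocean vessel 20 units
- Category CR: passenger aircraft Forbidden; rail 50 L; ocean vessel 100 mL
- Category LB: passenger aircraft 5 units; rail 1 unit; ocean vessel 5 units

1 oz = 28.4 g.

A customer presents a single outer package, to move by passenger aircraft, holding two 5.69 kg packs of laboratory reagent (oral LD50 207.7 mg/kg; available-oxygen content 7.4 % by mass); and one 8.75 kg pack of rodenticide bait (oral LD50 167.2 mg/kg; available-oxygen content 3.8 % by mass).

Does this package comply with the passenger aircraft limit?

Oral LD50 207.7 mg/kg meets the Category TX criterion (Toxic), so the laboratory reagent is Category TX.
Oral LD50 167.2 mg/kg meets the Category TX criterion (Toxic), so the rodenticide bait is Category TX.
Total Category TX: (two 5.69 kg packs = 11.38 kg) + 8.75 kg = 20.13 kg.
20.13 kg is within the passenger aircraft limit of 25 kg for Category TX.

Yes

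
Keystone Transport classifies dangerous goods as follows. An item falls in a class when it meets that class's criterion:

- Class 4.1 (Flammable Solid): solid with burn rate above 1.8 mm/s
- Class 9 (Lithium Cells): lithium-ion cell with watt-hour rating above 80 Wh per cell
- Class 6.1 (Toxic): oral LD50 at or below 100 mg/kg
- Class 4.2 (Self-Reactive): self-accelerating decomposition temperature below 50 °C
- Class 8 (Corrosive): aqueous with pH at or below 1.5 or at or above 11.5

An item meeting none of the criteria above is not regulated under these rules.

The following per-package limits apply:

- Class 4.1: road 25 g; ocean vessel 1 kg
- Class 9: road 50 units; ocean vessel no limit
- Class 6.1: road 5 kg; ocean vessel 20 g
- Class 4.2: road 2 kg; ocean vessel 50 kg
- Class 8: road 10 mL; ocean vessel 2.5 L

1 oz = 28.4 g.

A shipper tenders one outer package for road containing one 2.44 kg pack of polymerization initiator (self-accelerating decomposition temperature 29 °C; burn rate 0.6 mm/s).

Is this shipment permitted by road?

No

Self-accelerating decomposition temperature 29 °C meets the Class 4.2 criterion (Self-Reactive), so the polymerization initiator is Class 4.2.
Class 4.2 quantity: 2.44 kg.
2.44 kg exceeds the road limit of 2 kg for Class 4.2.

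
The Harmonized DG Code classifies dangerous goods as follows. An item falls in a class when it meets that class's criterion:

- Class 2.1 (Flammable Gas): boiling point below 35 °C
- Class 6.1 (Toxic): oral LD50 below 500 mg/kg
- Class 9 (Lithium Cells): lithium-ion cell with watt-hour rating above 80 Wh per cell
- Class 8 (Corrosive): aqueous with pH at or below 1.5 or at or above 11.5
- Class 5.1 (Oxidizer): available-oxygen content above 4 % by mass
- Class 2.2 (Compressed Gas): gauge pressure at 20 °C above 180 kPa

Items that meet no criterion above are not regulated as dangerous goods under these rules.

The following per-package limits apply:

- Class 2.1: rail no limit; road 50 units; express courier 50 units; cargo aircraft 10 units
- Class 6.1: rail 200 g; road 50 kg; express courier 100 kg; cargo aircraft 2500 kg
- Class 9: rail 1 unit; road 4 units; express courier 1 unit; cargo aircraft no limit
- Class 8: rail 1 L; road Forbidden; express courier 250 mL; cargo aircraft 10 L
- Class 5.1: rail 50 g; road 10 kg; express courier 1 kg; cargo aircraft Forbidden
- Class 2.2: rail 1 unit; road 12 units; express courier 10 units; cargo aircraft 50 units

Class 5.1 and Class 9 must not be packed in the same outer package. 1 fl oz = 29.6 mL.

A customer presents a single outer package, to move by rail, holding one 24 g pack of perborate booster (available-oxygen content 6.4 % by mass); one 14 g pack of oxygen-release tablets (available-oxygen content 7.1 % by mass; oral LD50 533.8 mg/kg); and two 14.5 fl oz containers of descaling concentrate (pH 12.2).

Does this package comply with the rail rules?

The perborate booster has available-oxygen content 6.4 % by mass, which is > 4 % by mass, so it is Class 5.1 (Oxidizer).
Available-oxygen content 7.1 % by mass meets the Class 5.1 criterion (Oxidizer), so the oxygen-release tablets are Class 5.1.
pH 12.2 meets the Class 8 criterion (Corrosive), so the descaling concentrate is Class 8.
Class 5.1 net quantity: 24 g + 14 g = 38 g.
38 g is within the rail limit of 50 g for Class 5.1.
Class 8 quantity: two 14.5 fl oz containers = 858.4 mL.
That is within the Class 8 rail limit of 1 L.
The segregation rule (Class 5.1 with Class 9) does not apply to Class 5.1 with Class 8.
Every hazard class is within its rail limit and no segregation rule is violated.

Yes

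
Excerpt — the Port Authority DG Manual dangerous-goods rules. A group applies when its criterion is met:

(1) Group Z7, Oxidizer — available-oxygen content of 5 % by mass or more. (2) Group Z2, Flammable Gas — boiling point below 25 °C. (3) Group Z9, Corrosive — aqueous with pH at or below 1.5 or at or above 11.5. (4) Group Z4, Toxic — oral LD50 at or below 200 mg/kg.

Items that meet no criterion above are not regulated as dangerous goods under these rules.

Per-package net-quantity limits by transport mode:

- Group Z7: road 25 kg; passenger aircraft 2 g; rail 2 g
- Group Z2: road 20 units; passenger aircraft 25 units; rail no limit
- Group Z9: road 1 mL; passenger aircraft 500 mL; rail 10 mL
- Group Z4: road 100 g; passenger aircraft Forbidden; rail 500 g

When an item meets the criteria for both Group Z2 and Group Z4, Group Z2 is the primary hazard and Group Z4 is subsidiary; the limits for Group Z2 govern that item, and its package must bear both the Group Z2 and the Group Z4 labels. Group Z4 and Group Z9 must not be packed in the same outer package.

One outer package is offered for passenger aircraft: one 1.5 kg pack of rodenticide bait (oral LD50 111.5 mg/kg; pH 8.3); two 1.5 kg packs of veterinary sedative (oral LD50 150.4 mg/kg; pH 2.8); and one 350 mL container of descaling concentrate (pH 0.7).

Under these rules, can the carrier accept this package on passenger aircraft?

No

Rodenticide bait: oral LD50 111.5 mg/kg ≤ 200 mg/kg → Group Z4 (Toxic).
With oral LD50 150.4 mg/kg (≤ 200 mg/kg), the veterinary sedative falls in Group Z4.
The descaling concentrate has pH 0.7, which is ≤ 1.5, so it is Group Z9 (Corrosive).
Group Z4 net quantity: 1.5 kg + (two 1.5 kg packs = 3 kg) = 4.5 kg.
By passenger aircraft, Group Z4 is Forbidden regardless of quantity.
Group Z9 quantity: 350 mL.
That is within the Group Z9 passenger aircraft limit of 500 mL.
Group Z4 and Group Z9 may not share an outer package.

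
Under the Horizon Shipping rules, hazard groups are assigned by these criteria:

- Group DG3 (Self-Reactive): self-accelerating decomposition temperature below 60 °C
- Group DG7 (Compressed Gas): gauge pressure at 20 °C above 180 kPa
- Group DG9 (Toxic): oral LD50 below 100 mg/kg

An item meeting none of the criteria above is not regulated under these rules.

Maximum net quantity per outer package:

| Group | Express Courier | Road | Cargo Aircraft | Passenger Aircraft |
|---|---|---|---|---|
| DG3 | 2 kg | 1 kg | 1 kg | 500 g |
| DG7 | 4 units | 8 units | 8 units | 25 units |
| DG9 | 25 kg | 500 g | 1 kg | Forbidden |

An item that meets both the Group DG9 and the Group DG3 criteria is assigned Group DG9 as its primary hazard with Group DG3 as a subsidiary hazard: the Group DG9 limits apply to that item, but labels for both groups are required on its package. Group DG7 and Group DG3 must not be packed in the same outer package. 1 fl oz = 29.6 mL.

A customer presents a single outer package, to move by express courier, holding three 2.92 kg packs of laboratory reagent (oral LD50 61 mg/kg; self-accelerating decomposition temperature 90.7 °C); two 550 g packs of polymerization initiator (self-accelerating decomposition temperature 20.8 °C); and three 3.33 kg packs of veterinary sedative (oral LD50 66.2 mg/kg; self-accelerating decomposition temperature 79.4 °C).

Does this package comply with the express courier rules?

Oral LD50 61 mg/kg meets the Group DG9 criterion (Toxic), so the laboratory reagent is Group DG9.
Polymerization initiator: self-accelerating decomposition temperature 20.8 °C < 60 °C → Group DG3 (Self-Reactive).
Oral LD50 66.2 mg/kg meets the Group DG9 criterion (Toxic), so the veterinary sedative is Group DG9.
Total Group DG9: (three 2.92 kg packs = 8.76 kg) + (three 3.33 kg packs = 9.99 kg) = 18.75 kg.
18.75 kg is within the express courier limit of 25 kg for Group DG9.
Group DG3 quantity: two 550 g packs = 1.1 kg.
1.1 kg ≤ 2 kg (express courier limit, Group DG3) — within limit.
The segregation rule (Group DG7 with Group DG3) does not apply to Group DG9 with Group DG3.
Every hazard group is within its express courier limit and no segregation rule is violated.

Yes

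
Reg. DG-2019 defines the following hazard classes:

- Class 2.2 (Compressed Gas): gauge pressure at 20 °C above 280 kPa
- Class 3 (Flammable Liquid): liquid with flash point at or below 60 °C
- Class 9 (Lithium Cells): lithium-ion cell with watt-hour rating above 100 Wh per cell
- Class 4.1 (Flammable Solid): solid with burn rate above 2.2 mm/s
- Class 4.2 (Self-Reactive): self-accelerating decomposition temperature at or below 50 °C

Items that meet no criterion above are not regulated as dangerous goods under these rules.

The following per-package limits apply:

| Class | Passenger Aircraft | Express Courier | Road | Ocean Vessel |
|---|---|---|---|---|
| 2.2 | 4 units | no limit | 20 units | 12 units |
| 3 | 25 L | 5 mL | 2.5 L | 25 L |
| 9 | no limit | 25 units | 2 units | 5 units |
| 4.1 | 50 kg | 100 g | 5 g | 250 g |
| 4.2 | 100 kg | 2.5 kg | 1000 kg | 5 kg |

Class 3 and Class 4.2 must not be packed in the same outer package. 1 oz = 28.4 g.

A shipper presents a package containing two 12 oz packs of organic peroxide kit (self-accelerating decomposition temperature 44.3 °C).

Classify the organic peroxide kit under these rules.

With self-accelerating decomposition temperature 44.3 °C (≤ 50 °C), the organic peroxide kit falls in Class 4.2.

Class 4.2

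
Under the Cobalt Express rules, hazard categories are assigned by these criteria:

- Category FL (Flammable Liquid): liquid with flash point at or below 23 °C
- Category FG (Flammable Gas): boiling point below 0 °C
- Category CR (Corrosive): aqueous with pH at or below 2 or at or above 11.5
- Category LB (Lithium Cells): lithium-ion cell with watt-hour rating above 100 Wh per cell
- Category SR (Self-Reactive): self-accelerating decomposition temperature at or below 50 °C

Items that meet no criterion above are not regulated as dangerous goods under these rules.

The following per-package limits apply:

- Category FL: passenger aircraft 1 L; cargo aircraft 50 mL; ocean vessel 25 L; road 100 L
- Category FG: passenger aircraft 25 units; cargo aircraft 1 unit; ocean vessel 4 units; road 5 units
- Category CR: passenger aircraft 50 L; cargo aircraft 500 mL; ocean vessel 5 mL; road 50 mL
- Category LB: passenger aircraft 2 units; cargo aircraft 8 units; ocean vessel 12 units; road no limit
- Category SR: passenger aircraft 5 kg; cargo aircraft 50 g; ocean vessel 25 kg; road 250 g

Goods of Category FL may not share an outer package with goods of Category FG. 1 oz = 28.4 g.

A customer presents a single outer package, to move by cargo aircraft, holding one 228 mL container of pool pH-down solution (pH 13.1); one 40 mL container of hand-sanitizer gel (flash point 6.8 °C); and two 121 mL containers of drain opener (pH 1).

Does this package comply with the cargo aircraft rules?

pH 13.1 meets the Category CR criterion (Corrosive), so the pool pH-down solution is Category CR.
Flash point 6.8 °C meets the Category FL criterion (Flammable Liquid), so the hand-sanitizer gel is Category FL.
The drain opener has pH 1, which is ≤ 2, so it is Category CR (Corrosive).
Category FL quantity: 40 mL.
40 mL is within the cargo aircraft limit of 50 mL for Category FL.
Category CR net quantity: 228 mL + (two 121 mL containers = 242 mL) = 470 mL.
470 mL ≤ 500 mL (cargo aircraft limit, Category CR) — within limit.
The segregation rule (Category FL with Category FG) does not apply to Category FL with Category CR.
Every hazard category is within its cargo aircraft limit and no segregation rule is violated.

Yes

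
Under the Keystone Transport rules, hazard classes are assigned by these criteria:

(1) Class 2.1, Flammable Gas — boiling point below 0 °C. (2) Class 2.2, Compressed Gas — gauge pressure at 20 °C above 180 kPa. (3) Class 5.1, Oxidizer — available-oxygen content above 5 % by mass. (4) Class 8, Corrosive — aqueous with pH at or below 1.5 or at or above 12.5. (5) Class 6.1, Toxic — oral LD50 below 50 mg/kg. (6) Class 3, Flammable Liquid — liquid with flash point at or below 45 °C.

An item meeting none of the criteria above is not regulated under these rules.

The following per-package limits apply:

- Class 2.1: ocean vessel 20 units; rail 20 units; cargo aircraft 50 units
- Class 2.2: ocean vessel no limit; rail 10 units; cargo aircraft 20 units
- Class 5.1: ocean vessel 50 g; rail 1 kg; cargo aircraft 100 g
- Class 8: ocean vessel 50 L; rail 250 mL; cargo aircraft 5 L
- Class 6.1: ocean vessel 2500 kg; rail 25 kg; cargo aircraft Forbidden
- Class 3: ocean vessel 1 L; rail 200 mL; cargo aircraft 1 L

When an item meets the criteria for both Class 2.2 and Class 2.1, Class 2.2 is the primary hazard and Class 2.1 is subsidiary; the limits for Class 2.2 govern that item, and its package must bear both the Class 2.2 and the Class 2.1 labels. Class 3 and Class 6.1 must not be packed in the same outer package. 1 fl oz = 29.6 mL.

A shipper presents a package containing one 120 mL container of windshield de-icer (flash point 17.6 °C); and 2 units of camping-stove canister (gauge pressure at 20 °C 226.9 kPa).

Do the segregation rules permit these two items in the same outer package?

Yes

With flash point 17.6 °C (≤ 45 °C), the windshield de-icer falls in Class 3.
Camping-stove canister: gauge pressure at 20 °C 226.9 kPa > 180 kPa → Class 2.2 (Compressed Gas).
No segregation rule bars Class 3 with Class 2.2.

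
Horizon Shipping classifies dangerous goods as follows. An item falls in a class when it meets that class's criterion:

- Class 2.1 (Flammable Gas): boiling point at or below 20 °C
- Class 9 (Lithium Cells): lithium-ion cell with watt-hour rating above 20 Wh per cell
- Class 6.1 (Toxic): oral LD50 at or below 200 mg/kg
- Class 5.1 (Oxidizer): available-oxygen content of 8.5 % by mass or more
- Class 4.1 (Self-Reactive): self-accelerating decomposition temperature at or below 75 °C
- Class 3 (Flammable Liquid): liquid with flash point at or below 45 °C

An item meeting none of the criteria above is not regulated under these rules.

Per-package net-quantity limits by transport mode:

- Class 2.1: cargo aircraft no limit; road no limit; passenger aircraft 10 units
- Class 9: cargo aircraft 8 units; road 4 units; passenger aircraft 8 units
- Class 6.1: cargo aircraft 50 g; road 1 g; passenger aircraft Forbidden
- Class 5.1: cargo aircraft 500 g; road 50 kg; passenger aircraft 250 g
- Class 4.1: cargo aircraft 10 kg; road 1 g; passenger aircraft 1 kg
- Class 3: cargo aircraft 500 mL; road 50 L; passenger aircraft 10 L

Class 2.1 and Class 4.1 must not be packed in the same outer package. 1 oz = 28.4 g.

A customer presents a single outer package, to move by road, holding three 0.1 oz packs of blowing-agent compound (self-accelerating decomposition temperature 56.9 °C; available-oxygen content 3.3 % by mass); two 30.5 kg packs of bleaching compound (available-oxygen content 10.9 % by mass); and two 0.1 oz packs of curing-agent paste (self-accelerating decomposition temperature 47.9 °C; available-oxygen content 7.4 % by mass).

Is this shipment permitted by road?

No

Self-accelerating decomposition temperature 56.9 °C meets the Class 4.1 criterion (Self-Reactive), so the blowing-agent compound is Class 4.1.
Bleaching compound: available-oxygen content 10.9 % by mass ≥ 8.5 % by mass → Class 5.1 (Oxidizer).
Self-accelerating decomposition temperature 47.9 °C meets the Class 4.1 criterion (Self-Reactive), so the curing-agent paste is Class 4.1.
Class 5.1 quantity: two 30.5 kg packs = 61 kg.
61 kg exceeds the road limit of 50 kg for Class 5.1.
Class 4.1 net quantity: (three 0.1 oz packs = 8.52 g) + (two 0.1 oz packs = 5.68 g) = 14.2 g.
14.2 g exceeds the road limit of 1 g for Class 4.1.
The segregation rule (Class 2.1 with Class 4.1) does not apply to Class 5.1 with Class 4.1.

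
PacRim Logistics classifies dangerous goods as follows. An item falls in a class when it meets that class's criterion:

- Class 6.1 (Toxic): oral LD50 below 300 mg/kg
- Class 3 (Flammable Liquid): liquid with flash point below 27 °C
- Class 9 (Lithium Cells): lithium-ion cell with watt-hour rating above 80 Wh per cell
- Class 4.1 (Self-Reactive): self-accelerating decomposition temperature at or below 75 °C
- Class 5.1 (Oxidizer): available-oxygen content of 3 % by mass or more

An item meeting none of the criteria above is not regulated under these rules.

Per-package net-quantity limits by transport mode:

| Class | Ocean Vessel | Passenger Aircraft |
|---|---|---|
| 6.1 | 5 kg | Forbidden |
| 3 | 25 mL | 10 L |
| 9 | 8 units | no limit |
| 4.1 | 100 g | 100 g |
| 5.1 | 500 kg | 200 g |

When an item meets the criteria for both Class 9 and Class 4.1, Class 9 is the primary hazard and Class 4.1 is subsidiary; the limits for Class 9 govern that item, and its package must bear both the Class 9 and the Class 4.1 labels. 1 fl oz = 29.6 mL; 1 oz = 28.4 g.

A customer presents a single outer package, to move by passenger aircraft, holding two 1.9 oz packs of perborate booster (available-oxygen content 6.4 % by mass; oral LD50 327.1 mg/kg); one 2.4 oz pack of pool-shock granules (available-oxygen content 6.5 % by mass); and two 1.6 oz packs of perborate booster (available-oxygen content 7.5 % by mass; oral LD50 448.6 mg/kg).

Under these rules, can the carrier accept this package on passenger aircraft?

The perborate booster has available-oxygen content 6.4 % by mass, which is ≥ 3 % by mass, so it is Class 5.1 (Oxidizer).
With available-oxygen content 6.5 % by mass (≥ 3 % by mass), the pool-shock granules fall in Class 5.1.
Perborate booster: available-oxygen content 7.5 % by mass ≥ 3 % by mass → Class 5.1 (Oxidizer).
Total Class 5.1: (two 1.9 oz packs = 107.92 g) + (one 2.4 oz pack = 68.16 g) + (two 1.6 oz packs = 90.88 g) = 266.96 g.
266.96 g > 200 g (passenger aircraft limit, Class 5.1) — over the limit.

No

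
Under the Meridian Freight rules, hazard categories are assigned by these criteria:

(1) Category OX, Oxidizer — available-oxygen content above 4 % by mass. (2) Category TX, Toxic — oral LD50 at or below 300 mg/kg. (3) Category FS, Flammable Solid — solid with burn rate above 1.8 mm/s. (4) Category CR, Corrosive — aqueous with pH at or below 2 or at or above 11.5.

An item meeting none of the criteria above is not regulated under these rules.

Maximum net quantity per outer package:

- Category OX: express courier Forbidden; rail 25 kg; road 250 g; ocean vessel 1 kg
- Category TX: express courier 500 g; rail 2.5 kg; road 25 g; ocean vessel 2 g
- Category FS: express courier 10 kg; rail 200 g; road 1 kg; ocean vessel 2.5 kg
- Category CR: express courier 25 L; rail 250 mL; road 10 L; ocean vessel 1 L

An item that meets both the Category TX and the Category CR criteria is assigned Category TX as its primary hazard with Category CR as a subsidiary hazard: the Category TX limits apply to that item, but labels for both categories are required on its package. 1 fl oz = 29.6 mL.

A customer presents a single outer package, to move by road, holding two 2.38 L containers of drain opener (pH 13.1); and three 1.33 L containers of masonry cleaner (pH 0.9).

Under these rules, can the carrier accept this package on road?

Yes

Drain opener: pH 13.1 ≥ 11.5 → Category CR (Corrosive).
With pH 0.9 (≤ 2), the masonry cleaner falls in Category CR.
Total Category CR: (two 2.38 L containers = 4.76 L) + (three 1.33 L containers = 3.99 L) = 8.75 L.
8.75 L is within the road limit of 10 L for Category CR.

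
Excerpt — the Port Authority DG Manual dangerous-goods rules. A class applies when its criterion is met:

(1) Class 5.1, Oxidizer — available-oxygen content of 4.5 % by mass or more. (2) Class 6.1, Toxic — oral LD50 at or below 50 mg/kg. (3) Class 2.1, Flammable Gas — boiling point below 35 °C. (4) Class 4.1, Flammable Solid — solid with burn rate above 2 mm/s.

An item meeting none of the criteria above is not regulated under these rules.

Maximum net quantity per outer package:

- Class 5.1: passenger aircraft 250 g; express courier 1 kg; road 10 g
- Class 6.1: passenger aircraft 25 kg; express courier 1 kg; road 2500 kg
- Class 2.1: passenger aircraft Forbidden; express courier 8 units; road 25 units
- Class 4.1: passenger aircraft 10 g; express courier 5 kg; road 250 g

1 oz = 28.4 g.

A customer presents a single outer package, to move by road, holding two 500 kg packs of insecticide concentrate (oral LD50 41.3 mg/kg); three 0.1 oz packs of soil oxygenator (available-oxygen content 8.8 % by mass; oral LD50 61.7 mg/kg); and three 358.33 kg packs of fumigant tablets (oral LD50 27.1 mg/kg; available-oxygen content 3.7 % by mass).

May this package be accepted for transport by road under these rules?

With oral LD50 41.3 mg/kg (≤ 50 mg/kg), the insecticide concentrate falls in Class 6.1.
The soil oxygenator has available-oxygen content 8.8 % by mass, which is ≥ 4.5 % by mass, so it is Class 5.1 (Oxidizer).
With oral LD50 27.1 mg/kg (≤ 50 mg/kg), the fumigant tablets fall in Class 6.1.
Class 6.1 net quantity: (two 500 kg packs = 1000 kg) + (three 358.33 kg packs = 1074.99 kg) = 2074.99 kg.
2074.99 kg ≤ 2500 kg (road limit, Class 6.1) — within limit.
Class 5.1 quantity: three 0.1 oz packs = 8.52 g.
8.52 g is within the road limit of 10 g for Class 5.1.
Every hazard class is within its road limit and no segregation rule is violated.

Yes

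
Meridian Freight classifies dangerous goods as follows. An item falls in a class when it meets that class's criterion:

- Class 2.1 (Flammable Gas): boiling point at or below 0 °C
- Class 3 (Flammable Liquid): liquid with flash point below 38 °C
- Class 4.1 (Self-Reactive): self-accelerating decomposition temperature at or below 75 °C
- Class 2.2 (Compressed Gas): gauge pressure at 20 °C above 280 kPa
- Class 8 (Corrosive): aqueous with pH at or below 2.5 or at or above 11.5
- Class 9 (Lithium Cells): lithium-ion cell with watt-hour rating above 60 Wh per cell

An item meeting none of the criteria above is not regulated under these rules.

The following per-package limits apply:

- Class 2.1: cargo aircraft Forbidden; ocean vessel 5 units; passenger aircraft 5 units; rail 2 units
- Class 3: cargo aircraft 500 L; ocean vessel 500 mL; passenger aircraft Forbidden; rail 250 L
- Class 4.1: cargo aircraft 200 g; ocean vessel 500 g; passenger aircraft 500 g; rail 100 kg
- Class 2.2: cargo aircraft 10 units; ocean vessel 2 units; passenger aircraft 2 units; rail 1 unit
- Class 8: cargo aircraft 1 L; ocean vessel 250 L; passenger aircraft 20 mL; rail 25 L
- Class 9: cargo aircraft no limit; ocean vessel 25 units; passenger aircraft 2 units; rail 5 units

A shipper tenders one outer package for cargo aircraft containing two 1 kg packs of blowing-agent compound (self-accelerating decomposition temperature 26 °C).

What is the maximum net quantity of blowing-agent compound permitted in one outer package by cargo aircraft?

200 g

Blowing-agent compound: self-accelerating decomposition temperature 26 °C ≤ 75 °C → Class 4.1 (Self-Reactive).
The cargo aircraft limit for Class 4.1 is 200 g.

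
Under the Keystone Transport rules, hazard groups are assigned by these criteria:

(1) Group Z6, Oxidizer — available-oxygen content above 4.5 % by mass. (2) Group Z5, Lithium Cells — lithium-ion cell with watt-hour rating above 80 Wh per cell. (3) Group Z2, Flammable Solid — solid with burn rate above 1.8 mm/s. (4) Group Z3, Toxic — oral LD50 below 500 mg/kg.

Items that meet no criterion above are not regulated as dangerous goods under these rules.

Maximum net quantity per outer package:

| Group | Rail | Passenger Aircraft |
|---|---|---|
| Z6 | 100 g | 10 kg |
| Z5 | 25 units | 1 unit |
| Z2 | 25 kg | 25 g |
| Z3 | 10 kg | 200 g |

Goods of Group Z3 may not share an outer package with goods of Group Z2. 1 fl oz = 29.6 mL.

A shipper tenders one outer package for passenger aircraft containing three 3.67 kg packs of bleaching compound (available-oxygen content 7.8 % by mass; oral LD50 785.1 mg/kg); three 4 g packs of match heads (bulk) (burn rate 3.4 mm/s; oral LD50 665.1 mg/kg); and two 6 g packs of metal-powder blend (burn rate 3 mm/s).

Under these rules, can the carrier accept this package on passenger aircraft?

With available-oxygen content 7.8 % by mass (> 4.5 % by mass), the bleaching compound falls in Group Z6.
Burn rate 3.4 mm/s meets the Group Z2 criterion (Flammable Solid), so the match heads (bulk) are Group Z2.
Burn rate 3 mm/s meets the Group Z2 criterion (Flammable Solid), so the metal-powder blend is Group Z2.
Total Group Z2: (three 4 g packs = 12 g) + (two 6 g packs = 12 g) = 24 g.
24 g ≤ 25 g (passenger aircraft limit, Group Z2) — within limit.
Group Z6 quantity: three 3.67 kg packs = 11.01 kg.
11.01 kg exceeds the passenger aircraft limit of 10 kg for Group Z6.
The segregation rule (Group Z3 with Group Z2) does not apply to Group Z2 with Group Z6.

No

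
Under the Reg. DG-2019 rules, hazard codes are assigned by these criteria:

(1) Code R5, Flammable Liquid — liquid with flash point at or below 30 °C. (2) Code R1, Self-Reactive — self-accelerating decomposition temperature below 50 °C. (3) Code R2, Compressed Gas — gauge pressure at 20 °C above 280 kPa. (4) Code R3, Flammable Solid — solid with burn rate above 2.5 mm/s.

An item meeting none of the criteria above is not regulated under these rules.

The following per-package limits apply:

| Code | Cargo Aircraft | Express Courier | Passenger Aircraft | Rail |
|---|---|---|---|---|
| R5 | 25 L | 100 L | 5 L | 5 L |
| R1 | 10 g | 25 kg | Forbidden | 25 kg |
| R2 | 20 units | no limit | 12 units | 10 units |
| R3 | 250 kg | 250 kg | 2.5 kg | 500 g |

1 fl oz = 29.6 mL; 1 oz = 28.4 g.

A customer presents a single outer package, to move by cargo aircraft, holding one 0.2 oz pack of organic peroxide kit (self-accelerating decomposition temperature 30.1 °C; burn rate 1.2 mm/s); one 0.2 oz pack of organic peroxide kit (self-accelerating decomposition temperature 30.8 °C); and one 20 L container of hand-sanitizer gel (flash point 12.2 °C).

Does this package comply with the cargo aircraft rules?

No

With self-accelerating decomposition temperature 30.1 °C (< 50 °C), the organic peroxide kit falls in Code R1.
With self-accelerating decomposition temperature 30.8 °C (< 50 °C), the organic peroxide kit falls in Code R1.
With flash point 12.2 °C (≤ 30 °C), the hand-sanitizer gel falls in Code R5.
Code R1 net quantity: (one 0.2 oz pack = 5.68 g) + (one 0.2 oz pack = 5.68 g) = 11.36 g.
11.36 g exceeds the cargo aircraft limit of 10 g for Code R1.
Code R5 quantity: 20 L.
That is within the Code R5 cargo aircraft limit of 25 L.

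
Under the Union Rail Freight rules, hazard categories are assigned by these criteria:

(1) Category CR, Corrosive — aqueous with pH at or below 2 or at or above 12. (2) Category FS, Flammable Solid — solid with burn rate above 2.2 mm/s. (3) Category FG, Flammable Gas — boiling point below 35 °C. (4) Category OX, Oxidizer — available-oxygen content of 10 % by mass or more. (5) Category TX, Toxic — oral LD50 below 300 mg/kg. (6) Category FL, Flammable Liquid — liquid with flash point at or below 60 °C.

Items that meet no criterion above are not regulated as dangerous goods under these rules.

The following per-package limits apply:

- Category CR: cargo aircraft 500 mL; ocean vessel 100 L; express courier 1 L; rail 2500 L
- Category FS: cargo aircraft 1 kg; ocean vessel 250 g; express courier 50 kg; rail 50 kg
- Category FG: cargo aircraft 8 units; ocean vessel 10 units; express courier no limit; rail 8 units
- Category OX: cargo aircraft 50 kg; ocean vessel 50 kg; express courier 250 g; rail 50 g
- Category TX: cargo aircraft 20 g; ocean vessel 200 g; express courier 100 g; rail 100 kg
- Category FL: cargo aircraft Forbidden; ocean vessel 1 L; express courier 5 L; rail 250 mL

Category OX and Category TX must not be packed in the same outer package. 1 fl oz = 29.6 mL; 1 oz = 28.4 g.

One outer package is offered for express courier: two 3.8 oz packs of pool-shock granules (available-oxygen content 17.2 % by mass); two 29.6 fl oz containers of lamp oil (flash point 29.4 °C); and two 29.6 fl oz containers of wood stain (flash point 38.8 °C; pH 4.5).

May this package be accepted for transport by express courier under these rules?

The pool-shock granules have available-oxygen content 17.2 % by mass, which is ≥ 10 % by mass, so they are Category OX (Oxidizer).
With flash point 29.4 °C (≤ 60 °C), the lamp oil falls in Category FL.
The wood stain has flash point 38.8 °C, which is ≤ 60 °C, so it is Category FL (Flammable Liquid).
Category FL net quantity: (two 29.6 fl oz containers = 1752.32 mL) + (two 29.6 fl oz containers = 1752.32 mL) = 3504.64 mL.
3504.64 mL ≤ 5 L (express courier limit, Category FL) — within limit.
Category OX quantity: two 3.8 oz packs = 215.84 g.
That is within the Category OX express courier limit of 250 g.
The segregation rule (Category OX with Category TX) does not apply to Category FL with Category OX.
Every hazard category is within its express courier limit and no segregation rule is violated.

Yes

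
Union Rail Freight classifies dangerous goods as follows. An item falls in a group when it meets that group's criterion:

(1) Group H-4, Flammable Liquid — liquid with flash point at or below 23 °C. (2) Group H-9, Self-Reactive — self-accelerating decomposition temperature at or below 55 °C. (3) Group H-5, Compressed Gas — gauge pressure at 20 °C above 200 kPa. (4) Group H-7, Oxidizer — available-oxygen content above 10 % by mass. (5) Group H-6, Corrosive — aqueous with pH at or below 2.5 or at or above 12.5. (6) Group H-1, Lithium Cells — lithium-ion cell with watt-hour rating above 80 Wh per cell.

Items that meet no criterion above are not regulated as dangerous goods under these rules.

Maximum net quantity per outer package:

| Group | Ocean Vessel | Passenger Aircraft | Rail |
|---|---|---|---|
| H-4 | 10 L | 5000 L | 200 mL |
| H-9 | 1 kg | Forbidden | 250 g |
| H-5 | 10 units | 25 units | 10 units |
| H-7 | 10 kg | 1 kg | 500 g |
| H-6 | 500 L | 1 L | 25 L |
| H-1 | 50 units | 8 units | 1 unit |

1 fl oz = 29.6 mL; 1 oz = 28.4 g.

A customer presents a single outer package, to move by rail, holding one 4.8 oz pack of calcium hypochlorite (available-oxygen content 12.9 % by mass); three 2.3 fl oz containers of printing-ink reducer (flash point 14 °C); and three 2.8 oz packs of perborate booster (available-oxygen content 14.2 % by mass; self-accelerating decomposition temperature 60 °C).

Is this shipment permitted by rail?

Available-oxygen content 12.9 % by mass meets the Group H-7 criterion (Oxidizer), so the calcium hypochlorite is Group H-7.
The printing-ink reducer has flash point 14 °C, which is ≤ 23 °C, so it is Group H-4 (Flammable Liquid).
The perborate booster has available-oxygen content 14.2 % by mass, which is > 10 % by mass, so it is Group H-7 (Oxidizer).
Group H-7 net quantity: (one 4.8 oz pack = 136.32 g) + (three 2.8 oz packs = 238.56 g) = 374.88 g.
374.88 g ≤ 500 g (rail limit, Group H-7) — within limit.
Group H-4 quantity: three 2.3 fl oz containers = 204.24 mL.
204.24 mL > 200 mL (rail limit, Group H-4) — over the limit.

No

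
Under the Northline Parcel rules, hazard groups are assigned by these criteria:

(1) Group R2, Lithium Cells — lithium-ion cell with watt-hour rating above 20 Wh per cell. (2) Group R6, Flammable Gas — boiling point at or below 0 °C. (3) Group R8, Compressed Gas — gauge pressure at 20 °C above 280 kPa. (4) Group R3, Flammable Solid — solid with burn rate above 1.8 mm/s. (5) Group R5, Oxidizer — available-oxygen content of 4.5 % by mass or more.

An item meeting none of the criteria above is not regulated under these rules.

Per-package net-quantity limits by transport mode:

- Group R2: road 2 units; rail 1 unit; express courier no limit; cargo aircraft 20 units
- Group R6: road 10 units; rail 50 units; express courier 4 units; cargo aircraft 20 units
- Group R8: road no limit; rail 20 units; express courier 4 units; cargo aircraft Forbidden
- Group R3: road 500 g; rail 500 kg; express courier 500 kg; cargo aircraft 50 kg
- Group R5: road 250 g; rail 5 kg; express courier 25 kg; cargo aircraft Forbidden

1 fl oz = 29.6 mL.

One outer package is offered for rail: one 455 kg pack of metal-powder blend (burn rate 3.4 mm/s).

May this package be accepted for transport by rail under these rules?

Yes

Burn rate 3.4 mm/s meets the Group R3 criterion (Flammable Solid), so the metal-powder blend is Group R3.
Group R3 quantity: 455 kg.
455 kg ≤ 500 kg (rail limit, Group R3) — within limit.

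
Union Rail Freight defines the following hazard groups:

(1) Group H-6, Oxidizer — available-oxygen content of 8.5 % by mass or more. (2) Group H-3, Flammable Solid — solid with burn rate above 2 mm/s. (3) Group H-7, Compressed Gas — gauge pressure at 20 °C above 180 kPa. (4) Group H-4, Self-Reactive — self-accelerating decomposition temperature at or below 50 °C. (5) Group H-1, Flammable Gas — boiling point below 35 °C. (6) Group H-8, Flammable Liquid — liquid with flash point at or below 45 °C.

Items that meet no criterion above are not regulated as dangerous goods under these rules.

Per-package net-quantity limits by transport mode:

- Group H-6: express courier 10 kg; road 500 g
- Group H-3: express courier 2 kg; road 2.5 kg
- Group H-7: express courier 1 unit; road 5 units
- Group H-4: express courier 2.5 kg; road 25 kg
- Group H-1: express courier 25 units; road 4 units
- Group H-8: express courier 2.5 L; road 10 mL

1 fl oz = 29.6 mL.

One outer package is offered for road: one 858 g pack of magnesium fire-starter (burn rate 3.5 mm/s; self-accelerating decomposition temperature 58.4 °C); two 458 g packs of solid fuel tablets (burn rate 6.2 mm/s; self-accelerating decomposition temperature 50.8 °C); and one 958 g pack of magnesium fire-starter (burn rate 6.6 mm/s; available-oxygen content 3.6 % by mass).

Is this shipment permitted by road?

No

The magnesium fire-starter has burn rate 3.5 mm/s, which is > 2 mm/s, so it is Group H-3 (Flammable Solid).
Burn rate 6.2 mm/s meets the Group H-3 criterion (Flammable Solid), so the solid fuel tablets are Group H-3.
With burn rate 6.6 mm/s (> 2 mm/s), the magnesium fire-starter falls in Group H-3.
Group H-3 net quantity: 858 g + (two 458 g packs = 916 g) + 958 g = 2.732 kg.
2.732 kg exceeds the road limit of 2.5 kg for Group H-3.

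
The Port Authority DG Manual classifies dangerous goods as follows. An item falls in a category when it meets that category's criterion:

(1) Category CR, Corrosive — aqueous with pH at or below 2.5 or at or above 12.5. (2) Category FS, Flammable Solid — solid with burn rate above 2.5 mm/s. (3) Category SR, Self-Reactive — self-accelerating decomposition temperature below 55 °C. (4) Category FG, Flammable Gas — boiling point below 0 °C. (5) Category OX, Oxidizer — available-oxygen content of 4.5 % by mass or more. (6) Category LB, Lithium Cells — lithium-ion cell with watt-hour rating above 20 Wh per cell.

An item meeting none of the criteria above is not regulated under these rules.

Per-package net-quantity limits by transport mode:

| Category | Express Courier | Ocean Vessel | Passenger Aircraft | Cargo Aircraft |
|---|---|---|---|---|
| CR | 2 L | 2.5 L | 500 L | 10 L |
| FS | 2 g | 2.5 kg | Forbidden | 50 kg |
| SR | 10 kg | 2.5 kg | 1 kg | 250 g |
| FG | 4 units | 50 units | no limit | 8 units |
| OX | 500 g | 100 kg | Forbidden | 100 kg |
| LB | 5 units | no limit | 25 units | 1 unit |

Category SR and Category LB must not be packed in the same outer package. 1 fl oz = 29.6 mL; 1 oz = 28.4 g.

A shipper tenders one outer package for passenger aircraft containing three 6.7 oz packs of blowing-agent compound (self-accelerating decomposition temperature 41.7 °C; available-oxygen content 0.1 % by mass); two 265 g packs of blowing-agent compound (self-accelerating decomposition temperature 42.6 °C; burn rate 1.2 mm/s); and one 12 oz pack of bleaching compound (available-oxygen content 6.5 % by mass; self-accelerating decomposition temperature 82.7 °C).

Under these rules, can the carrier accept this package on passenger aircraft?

The blowing-agent compound has self-accelerating decomposition temperature 41.7 °C, which is < 55 °C, so it is Category SR (Self-Reactive).
The blowing-agent compound has self-accelerating decomposition temperature 42.6 °C, which is < 55 °C, so it is Category SR (Self-Reactive).
Available-oxygen content 6.5 % by mass meets the Category OX criterion (Oxidizer), so the bleaching compound is Category OX.
Category SR net quantity: (three 6.7 oz packs = 570.84 g) + (two 265 g packs = 530 g) = 1100.84 g.
1100.84 g > 1 kg (passenger aircraft limit, Category SR) — over the limit.
Category OX quantity: one 12 oz pack = 340.8 g.
Category OX is Forbidden by passenger aircraft.
The segregation rule (Category SR with Category LB) does not apply to Category SR with Category OX.

No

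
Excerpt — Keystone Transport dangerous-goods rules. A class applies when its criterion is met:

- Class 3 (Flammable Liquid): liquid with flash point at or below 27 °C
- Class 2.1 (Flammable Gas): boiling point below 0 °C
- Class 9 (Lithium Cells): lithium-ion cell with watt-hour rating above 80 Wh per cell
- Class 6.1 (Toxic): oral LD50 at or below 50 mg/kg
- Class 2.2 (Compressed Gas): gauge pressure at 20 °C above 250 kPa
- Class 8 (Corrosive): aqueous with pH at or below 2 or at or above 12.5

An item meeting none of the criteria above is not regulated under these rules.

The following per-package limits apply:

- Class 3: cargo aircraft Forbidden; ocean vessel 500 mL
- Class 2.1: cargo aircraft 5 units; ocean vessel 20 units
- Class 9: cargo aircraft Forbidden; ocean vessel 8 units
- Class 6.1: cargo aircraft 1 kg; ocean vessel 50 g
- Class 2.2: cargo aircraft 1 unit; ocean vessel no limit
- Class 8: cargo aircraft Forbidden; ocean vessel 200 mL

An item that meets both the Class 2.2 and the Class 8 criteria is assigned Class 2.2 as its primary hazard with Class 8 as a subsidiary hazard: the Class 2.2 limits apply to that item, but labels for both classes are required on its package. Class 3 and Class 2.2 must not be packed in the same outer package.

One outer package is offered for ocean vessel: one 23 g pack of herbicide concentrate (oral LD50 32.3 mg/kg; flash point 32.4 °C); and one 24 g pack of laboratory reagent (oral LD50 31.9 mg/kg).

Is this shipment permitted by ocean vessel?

Yes

Herbicide concentrate: oral LD50 32.3 mg/kg ≤ 50 mg/kg → Class 6.1 (Toxic).
Oral LD50 31.9 mg/kg meets the Class 6.1 criterion (Toxic), so the laboratory reagent is Class 6.1.
Class 6.1 net quantity: 23 g + 24 g = 47 g.
47 g ≤ 50 g (ocean vessel limit, Class 6.1) — within limit.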